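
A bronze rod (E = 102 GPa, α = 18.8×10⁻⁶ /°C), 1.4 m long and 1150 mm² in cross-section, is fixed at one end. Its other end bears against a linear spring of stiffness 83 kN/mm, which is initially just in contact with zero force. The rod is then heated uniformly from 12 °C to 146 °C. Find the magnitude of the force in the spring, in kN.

P ≈ 147 kN

Free thermal expansion: δ_free = αΔT L = 18.8×10⁻⁶ × 134 × 1400 = 3.527 mm.
Let P be the compressive force at the spring. The rod shortens elastically by PL/(AE) and the spring compresses by P/k; together these equal δ_free.
P [ L/(AE) + 1/k ] = δ_free → P [ 1400/(1150×102×10³) + 1/(83×10³) ] = 3.527.
P = 3.527 / 2.398×10⁻⁵ = 147100 N.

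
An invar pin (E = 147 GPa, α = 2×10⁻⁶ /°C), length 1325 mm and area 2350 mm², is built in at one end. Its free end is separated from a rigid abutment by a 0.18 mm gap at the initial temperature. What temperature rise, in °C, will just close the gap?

ΔT ≈ 67.9 °C

The gap closes when αΔT L = 0.18 mm, since the pin is still unstressed at that instant.
So ΔT = g/(αL) = 0.18/(2×10⁻⁶ × 1325) = 67.92 °C.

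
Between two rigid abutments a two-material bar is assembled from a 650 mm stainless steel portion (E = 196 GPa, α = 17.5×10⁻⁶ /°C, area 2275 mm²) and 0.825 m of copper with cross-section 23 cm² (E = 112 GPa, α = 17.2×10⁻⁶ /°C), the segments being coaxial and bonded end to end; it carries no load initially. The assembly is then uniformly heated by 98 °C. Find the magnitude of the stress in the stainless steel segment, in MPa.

If the supports were absent, the total length change would be Σ αᵢΔT Lᵢ = 17.5×10⁻⁶×98×650 + 17.2×10⁻⁶×98×825 = 2.505 mm.
Since the ends are fixed, an axial force P builds up, equal in every segment, with P · Σ Lᵢ/(AᵢEᵢ) = δ_free.
The series flexibility is Σ Lᵢ/(AᵢEᵢ) = 650/(2275×196×10³) + 825/(2300×112×10³) = 4.66×10⁻⁶ mm/N.
P = 2.505 / 4.66×10⁻⁶ = 537600 N = 537.6 kN, compressive.
σ_{stainless steel} = P / A = 537600 / 2275 = 236.3 MPa.

σ ≈ 236 MPa (compressive)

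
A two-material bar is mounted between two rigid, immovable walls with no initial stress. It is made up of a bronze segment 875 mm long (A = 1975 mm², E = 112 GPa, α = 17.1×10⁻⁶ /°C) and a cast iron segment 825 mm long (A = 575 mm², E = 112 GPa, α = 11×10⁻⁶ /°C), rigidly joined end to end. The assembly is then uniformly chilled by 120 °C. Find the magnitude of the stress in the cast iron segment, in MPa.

σ ≈ 299 MPa (tensile)

If the supports were absent, the total length change would be Σ αᵢΔT Lᵢ = 17.1×10⁻⁶×120×875 + 11×10⁻⁶×120×825 = 2.885 mm.
The walls prevent any net length change, so an axial force P (same in every segment) develops. Compatibility: P · Σ Lᵢ/(AᵢEᵢ) = δ_free.
The series flexibility is Σ Lᵢ/(AᵢEᵢ) = 875/(1975×112×10³) + 825/(575×112×10³) = 1.677×10⁻⁵ mm/N.
Hence P = δ_free / Σ(L/AE) = 2.885/1.677×10⁻⁵ = 172 kN (tensile).
σ_{cast iron} = P / A = 172000 / 575 = 299.2 MPa.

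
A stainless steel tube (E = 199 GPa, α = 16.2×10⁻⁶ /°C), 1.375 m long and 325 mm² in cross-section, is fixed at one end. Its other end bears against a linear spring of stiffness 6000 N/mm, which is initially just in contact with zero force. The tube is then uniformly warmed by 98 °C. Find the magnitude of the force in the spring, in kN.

P ≈ 11.6 kN

Free thermal expansion: δ_free = αΔT L = 16.2×10⁻⁶ × 98 × 1375 = 2.183 mm.
With a force P in the spring, the elastic change of the tube is PL/(AE) and that of the spring is P/k; compatibility requires their sum to equal δ_free.
P [ L/(AE) + 1/k ] = δ_free → P [ 1375/(325×199×10³) + 1/(6000) ] = 2.183.
P = 2.183 / 0.0001879 = 11620 N.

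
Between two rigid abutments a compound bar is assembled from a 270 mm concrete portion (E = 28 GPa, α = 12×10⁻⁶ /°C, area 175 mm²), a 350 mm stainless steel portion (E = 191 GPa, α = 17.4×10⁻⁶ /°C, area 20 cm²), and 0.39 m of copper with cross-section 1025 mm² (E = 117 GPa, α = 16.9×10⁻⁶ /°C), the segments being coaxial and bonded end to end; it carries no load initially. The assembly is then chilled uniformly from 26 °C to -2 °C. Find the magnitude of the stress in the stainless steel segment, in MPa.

σ ≈ 3.76 MPa (tensile)

If the supports were absent, the total length change would be Σ αᵢΔT Lᵢ = 12×10⁻⁶×28×270 + 17.4×10⁻⁶×28×350 + 16.9×10⁻⁶×28×390 = 0.4458 mm.
The rigid supports impose zero overall length change; the single axial force P common to all segments must satisfy P Σ Lᵢ/(AᵢEᵢ) = δ_free.
The series flexibility is Σ Lᵢ/(AᵢEᵢ) = 270/(175×28×10³) + 350/(2000×191×10³) + 390/(1025×117×10³) = 5.927×10⁻⁵ mm/N.
So P = 0.4458 / 5.927×10⁻⁵ = 7.521 kN, tensile.
σ_{stainless steel} = P / A = 7521 / 2000 = 3.761 MPa.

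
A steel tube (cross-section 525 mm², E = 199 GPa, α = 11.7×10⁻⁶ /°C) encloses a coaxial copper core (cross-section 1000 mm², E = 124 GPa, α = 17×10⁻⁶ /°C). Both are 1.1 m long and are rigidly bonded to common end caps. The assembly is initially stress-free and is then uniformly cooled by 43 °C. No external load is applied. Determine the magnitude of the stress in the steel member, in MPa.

σ ≈ 24.6 MPa (compressive)

Equilibrium of a rigid end plate with no external load gives equal and opposite internal forces ±P in the two members. Since α_{copper} > α_{steel}, cooling drives the copper into tension and the steel into compression.
Setting the final lengths equal and cancelling L: (α₁ − α₂)ΔT = P/(A₁E₁) + P/(A₂E₂).
|α₁ − α₂|·ΔT = 5.3×10⁻⁶ × 43 = 0.0002279.
1/(A₁E₁) + 1/(A₂E₂) = 1/(525×199×10³) + 1/(1000×124×10³) = 1.764×10⁻⁸ N⁻¹.
P = 0.0002279 / 1.764×10⁻⁸ = 12920 N = 12.92 kN.
σ_{steel} = P/A₁ = 12920/525 = 24.61 MPa, compressive.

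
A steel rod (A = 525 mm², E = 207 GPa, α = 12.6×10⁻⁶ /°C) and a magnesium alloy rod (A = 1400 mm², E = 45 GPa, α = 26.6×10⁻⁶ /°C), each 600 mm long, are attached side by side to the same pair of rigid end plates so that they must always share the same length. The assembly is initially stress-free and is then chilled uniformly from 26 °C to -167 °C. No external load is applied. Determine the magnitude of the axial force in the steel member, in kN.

P ≈ 108 kN (compressive in the steel)

Equilibrium of a rigid end plate with no external load gives equal and opposite internal forces ±P in the two members. Since α_{magnesium alloy} > α_{steel}, cooling drives the magnesium alloy into tension and the steel into compression.
Equating the net (thermal + elastic) strains gives |α₁ − α₂|·ΔT = P·[1/(A₁E₁) + 1/(A₂E₂)].
|α₁ − α₂|·ΔT = 14×10⁻⁶ × 193 = 0.002702.
1/(A₁E₁) + 1/(A₂E₂) = 1/(525×207×10³) + 1/(1400×45×10³) = 2.507×10⁻⁸ N⁻¹.
So P = 0.002702 / 2.507×10⁻⁸ = 107.8 kN.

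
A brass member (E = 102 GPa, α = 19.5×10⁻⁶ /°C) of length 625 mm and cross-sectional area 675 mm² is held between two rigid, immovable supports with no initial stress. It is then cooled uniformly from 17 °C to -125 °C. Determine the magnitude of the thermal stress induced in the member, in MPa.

The supports are rigid, so the total axial strain is zero. The restrained thermal strain is ε = αΔT = 19.5×10⁻⁶ × 142 = 2769×10⁻⁶.
σ = EαΔT = 102×10³ × 19.5×10⁻⁶ × 142 = 282.4 MPa (tensile; the member is trying to contract).

σ ≈ 282 MPa (tensile)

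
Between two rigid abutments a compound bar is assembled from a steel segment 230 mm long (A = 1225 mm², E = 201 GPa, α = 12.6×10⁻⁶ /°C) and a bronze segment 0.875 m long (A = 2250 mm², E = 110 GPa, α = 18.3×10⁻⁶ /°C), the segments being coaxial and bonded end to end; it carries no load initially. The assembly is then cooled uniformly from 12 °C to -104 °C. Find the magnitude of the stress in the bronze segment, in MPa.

σ ≈ 218 MPa (tensile)

Free thermal contraction of the whole bar: Σ αᵢΔT Lᵢ = 12.6×10⁻⁶×116×230 + 18.3×10⁻⁶×116×875 = 2.194 mm.
The rigid supports impose zero overall length change; the single axial force P common to all segments must satisfy P Σ Lᵢ/(AᵢEᵢ) = δ_free.
Σ Lᵢ/(AᵢEᵢ) = 230/(1225×201×10³) + 875/(2250×110×10³) = 4.469×10⁻⁶ mm/N.
P = 2.194 / 4.469×10⁻⁶ = 490800 N = 490.8 kN, tensile.
σ_{bronze} = P / A = 490800 / 2250 = 218.1 MPa.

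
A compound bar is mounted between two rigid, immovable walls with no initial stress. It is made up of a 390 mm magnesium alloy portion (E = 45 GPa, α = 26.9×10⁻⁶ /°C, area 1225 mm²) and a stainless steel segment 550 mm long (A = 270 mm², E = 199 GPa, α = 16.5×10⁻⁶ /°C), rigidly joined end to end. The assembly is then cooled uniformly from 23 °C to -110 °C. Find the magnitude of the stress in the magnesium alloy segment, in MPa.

σ ≈ 123 MPa (tensile)

Free thermal contraction of the whole bar: Σ αᵢΔT Lᵢ = 26.9×10⁻⁶×133×390 + 16.5×10⁻⁶×133×550 = 2.602 mm.
The walls prevent any net length change, so an axial force P (same in every segment) develops. Compatibility: P · Σ Lᵢ/(AᵢEᵢ) = δ_free.
The series flexibility is Σ Lᵢ/(AᵢEᵢ) = 390/(1225×45×10³) + 550/(270×199×10³) = 1.731×10⁻⁵ mm/N.
Hence P = δ_free / Σ(L/AE) = 2.602/1.731×10⁻⁵ = 150.3 kN (tensile).
σ_{magnesium alloy} = P / A = 150300 / 1225 = 122.7 MPa.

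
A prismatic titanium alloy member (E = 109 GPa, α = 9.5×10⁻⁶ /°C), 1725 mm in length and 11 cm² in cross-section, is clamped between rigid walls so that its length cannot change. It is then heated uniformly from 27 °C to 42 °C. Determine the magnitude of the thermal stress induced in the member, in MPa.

With length fixed, the mechanical strain must cancel the thermal strain αΔT = 9.5×10⁻⁶ × 15 = 142.5×10⁻⁶.
Hence σ = E·αΔT = 109×10³ × 142.5×10⁻⁶ = 15.53 MPa, compressive.

σ ≈ 15.5 MPa (compressive)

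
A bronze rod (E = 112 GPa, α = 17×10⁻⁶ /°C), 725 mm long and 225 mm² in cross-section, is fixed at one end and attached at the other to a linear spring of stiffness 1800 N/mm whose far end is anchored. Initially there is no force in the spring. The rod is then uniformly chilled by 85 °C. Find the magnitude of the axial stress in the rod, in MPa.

If the spring were absent the rod would shorten by αΔT L = 17×10⁻⁶ × 85 × 725 = 1.048 mm.
With a force P in the spring, the elastic change of the rod is PL/(AE) and that of the spring is P/k; compatibility requires their sum to equal δ_free.
P [ L/(AE) + 1/k ] = δ_free → P [ 725/(225×112×10³) + 1/(1800) ] = 1.048.
P = 1.048 / 0.0005843 = 1793 N.
σ = P/A = 1793/225 = 7.968 MPa.

σ ≈ 7.97 MPa (tensile)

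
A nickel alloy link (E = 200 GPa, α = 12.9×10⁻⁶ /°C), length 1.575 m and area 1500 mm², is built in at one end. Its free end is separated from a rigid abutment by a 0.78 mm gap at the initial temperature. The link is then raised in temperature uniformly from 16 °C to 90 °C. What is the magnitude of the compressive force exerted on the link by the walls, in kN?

If the wall were absent the link would grow by αΔT L = 12.9×10⁻⁶ × 74 × 1575 = 1.503 mm.
The gap closes (δ_free > 0.78 mm) and the wall then resists a further 1.503 − 0.78 = 0.7235 mm of expansion.
So σ = E(δ_free − g)/L = 200×10³ × 0.7235/1575 = 91.87 MPa.
P = σA = 91.87 × 1500 = 137.8 kN.

P ≈ 138 kN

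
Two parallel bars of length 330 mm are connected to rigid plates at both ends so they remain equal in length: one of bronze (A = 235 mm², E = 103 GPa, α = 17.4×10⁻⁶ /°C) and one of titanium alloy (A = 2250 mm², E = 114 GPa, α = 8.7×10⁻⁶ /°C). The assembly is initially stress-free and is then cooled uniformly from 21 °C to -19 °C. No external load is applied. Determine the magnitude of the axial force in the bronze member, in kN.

P ≈ 7.7 kN (tensile in the bronze)

The bronze has the larger α, so on cooling it would change length more than the titanium alloy if both were free. The rigid plates force a common final length, so the bronze is put into tension and the titanium alloy into compression, with equal and opposite forces P (no external load).
Compatibility of the two members (thermal + elastic change equal): (α₁ − α₂)ΔT = P·[1/(A₁E₁) + 1/(A₂E₂)].
|α₁ − α₂|·ΔT = 8.7×10⁻⁶ × 40 = 0.000348.
1/(A₁E₁) + 1/(A₂E₂) = 1/(235×103×10³) + 1/(2250×114×10³) = 4.521×10⁻⁸ N⁻¹.
P = 0.000348 / 4.521×10⁻⁸ = 7697 N = 7.697 kN.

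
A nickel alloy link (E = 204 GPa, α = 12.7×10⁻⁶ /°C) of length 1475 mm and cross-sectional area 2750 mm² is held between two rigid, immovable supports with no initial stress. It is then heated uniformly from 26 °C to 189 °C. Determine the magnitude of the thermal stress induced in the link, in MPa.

The supports are rigid, so the total axial strain is zero. The restrained thermal strain is ε = αΔT = 12.7×10⁻⁶ × 163 = 2070.1×10⁻⁶.
Hence σ = E·αΔT = 204×10³ × 2070.1×10⁻⁶ = 422.3 MPa, compressive.

σ ≈ 422 MPa (compressive)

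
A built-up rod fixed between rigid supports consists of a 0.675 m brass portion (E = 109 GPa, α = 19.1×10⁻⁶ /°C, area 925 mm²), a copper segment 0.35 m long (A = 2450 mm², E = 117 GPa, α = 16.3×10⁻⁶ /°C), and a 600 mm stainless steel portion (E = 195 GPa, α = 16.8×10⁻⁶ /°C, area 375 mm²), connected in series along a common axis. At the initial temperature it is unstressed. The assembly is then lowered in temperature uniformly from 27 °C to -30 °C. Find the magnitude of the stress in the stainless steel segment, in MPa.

σ ≈ 270 MPa (tensile)

With the walls removed the bar would change length by δ_free = Σ αᵢΔT Lᵢ = 19.1×10⁻⁶×57×675 + 16.3×10⁻⁶×57×350 + 16.8×10⁻⁶×57×600 = 1.635 mm.
Since the ends are fixed, an axial force P builds up, equal in every segment, with P · Σ Lᵢ/(AᵢEᵢ) = δ_free.
The series flexibility is Σ Lᵢ/(AᵢEᵢ) = 675/(925×109×10³) + 350/(2450×117×10³) + 600/(375×195×10³) = 1.612×10⁻⁵ mm/N.
Hence P = δ_free / Σ(L/AE) = 1.635/1.612×10⁻⁵ = 101.4 kN (tensile).
σ_{stainless steel} = P / A = 101400 / 375 = 270.4 MPa.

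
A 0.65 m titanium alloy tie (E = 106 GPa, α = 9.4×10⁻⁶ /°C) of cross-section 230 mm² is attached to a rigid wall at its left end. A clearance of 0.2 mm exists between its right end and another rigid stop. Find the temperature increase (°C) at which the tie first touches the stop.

The gap closes when αΔT L = 0.2 mm, since the tie is still unstressed at that instant.
So ΔT = g/(αL) = 0.2/(9.4×10⁻⁶ × 650) = 32.73 °C.

ΔT ≈ 32.7 °C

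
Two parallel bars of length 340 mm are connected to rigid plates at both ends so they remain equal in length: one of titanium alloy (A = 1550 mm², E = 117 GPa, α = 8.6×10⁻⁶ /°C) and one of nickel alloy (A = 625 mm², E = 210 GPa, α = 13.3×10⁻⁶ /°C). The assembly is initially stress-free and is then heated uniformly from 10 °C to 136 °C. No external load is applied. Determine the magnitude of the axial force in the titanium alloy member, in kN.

P ≈ 45.1 kN (tensile in the titanium alloy)

The nickel alloy has the larger α, so on heating it would change length more than the titanium alloy if both were free. The rigid plates force a common final length, so the nickel alloy is put into compression and the titanium alloy into tension, with equal and opposite forces P (no external load).
Compatibility of the two members (thermal + elastic change equal): (α₁ − α₂)ΔT = P·[1/(A₁E₁) + 1/(A₂E₂)].
|α₁ − α₂|·ΔT = 4.7×10⁻⁶ × 126 = 0.0005922.
1/(A₁E₁) + 1/(A₂E₂) = 1/(1550×117×10³) + 1/(625×210×10³) = 1.313×10⁻⁸ N⁻¹.
So P = 0.0005922 / 1.313×10⁻⁸ = 45.09 kN.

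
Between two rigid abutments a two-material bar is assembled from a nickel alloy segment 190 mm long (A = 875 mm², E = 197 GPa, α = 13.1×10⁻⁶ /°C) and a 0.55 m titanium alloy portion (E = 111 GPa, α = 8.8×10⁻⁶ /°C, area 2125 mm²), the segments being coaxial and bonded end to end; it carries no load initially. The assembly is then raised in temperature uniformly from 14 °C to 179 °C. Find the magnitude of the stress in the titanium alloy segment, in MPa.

σ ≈ 166 MPa (compressive)

With the walls removed the bar would change length by δ_free = Σ αᵢΔT Lᵢ = 13.1×10⁻⁶×165×190 + 8.8×10⁻⁶×165×550 = 1.209 mm.
The rigid supports impose zero overall length change; the single axial force P common to all segments must satisfy P Σ Lᵢ/(AᵢEᵢ) = δ_free.
Σ Lᵢ/(AᵢEᵢ) = 190/(875×197×10³) + 550/(2125×111×10³) = 3.434×10⁻⁶ mm/N.
P = 1.209 / 3.434×10⁻⁶ = 352200 N = 352.2 kN, compressive.
σ_{titanium alloy} = P / A = 352200 / 2125 = 165.7 MPa.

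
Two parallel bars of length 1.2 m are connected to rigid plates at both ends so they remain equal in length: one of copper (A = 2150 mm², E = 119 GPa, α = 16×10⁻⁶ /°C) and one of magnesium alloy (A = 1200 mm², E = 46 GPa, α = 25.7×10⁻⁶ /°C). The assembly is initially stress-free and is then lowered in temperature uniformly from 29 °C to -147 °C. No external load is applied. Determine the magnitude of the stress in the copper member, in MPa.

σ ≈ 36.1 MPa (compressive)

Equilibrium of a rigid end plate with no external load gives equal and opposite internal forces ±P in the two members. Since α_{magnesium alloy} > α_{copper}, cooling drives the magnesium alloy into tension and the copper into compression.
Equating the net (thermal + elastic) strains gives |α₁ − α₂|·ΔT = P·[1/(A₁E₁) + 1/(A₂E₂)].
|α₁ − α₂|·ΔT = 9.7×10⁻⁶ × 176 = 0.001707.
1/(A₁E₁) + 1/(A₂E₂) = 1/(2150×119×10³) + 1/(1200×46×10³) = 2.202×10⁻⁸ N⁻¹.
So P = 0.001707 / 2.202×10⁻⁸ = 77.51 kN.
σ_{copper} = P/A₁ = 77510/2150 = 36.05 MPa, compressive.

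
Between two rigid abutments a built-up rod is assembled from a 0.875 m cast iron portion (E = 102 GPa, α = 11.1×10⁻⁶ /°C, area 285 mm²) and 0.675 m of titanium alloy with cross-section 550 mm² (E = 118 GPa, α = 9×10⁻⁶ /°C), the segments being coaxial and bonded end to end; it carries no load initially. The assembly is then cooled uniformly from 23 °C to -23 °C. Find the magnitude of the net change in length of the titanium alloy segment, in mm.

With the walls removed the bar would change length by δ_free = Σ αᵢΔT Lᵢ = 11.1×10⁻⁶×46×875 + 9×10⁻⁶×46×675 = 0.7262 mm.
Since the ends are fixed, an axial force P builds up, equal in every segment, with P · Σ Lᵢ/(AᵢEᵢ) = δ_free.
Σ Lᵢ/(AᵢEᵢ) = 875/(285×102×10³) + 675/(550×118×10³) = 4.05×10⁻⁵ mm/N.
Hence P = δ_free / Σ(L/AE) = 0.7262/4.05×10⁻⁵ = 17.93 kN (tensile).
For the titanium alloy segment, free thermal change = 9×10⁻⁶×46×675 = 0.2795 mm and elastic change from P = 17930×675/(550×118×10³) = 0.1865 mm; these oppose, so the net change is 0.093 mm (segment shortens).

|ΔL| ≈ 0.093 mm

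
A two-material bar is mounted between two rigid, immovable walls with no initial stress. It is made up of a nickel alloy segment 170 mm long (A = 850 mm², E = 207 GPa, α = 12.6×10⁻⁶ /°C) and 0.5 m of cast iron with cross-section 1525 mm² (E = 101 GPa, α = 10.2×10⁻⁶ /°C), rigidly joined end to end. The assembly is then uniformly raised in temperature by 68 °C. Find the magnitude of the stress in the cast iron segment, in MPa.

Free thermal expansion of the whole bar: Σ αᵢΔT Lᵢ = 12.6×10⁻⁶×68×170 + 10.2×10⁻⁶×68×500 = 0.4925 mm.
The walls prevent any net length change, so an axial force P (same in every segment) develops. Compatibility: P · Σ Lᵢ/(AᵢEᵢ) = δ_free.
The series flexibility is Σ Lᵢ/(AᵢEᵢ) = 170/(850×207×10³) + 500/(1525×101×10³) = 4.212×10⁻⁶ mm/N.
So P = 0.4925 / 4.212×10⁻⁶ = 116.9 kN, compressive.
σ_{cast iron} = P / A = 116900 / 1525 = 76.66 MPa.

σ ≈ 76.7 MPa (compressive)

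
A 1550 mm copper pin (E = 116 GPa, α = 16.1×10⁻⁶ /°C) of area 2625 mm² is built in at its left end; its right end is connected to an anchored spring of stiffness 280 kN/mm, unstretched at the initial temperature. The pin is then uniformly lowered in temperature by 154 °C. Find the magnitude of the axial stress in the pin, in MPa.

The unrestrained thermal change is αΔT L = 16.1×10⁻⁶ × 154 × 1550 = 3.843 mm.
Let P be the tensile force in the spring. The pin extends elastically by PL/(AE) and the spring stretches by P/k; together these equal δ_free.
P [ L/(AE) + 1/k ] = δ_free → P [ 1550/(2625×116×10³) + 1/(280×10³) ] = 3.843.
P = 3.843 / 8.662×10⁻⁶ = 443700 N.
σ = P/A = 443700/2625 = 169 MPa.

σ ≈ 169 MPa (tensile)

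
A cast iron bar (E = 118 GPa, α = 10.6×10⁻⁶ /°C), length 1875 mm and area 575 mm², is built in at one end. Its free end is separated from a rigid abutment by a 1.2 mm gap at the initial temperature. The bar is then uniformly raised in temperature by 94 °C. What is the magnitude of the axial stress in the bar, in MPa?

σ ≈ 42.1 MPa (compressive)

If the wall were absent the bar would grow by αΔT L = 10.6×10⁻⁶ × 94 × 1875 = 1.868 mm.
The gap closes (δ_free > 1.2 mm) and the wall then resists a further 1.868 − 1.2 = 0.6683 mm of expansion.
Compatibility: PL/(AE) = 0.6683 mm, so σ = P/A = E × (0.6683/1875) = 42.06 MPa.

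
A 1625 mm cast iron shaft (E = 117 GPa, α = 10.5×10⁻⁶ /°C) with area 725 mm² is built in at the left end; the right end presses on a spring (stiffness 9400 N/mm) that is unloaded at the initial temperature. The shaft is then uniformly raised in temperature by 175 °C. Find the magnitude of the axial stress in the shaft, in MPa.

The unrestrained thermal change is αΔT L = 10.5×10⁻⁶ × 175 × 1625 = 2.986 mm.
With a force P in the spring, the elastic change of the shaft is PL/(AE) and that of the spring is P/k; compatibility requires their sum to equal δ_free.
So P = δ_free / [L/(AE) + 1/k] = 2.986 / [ 1625/(725×117×10³) + 1/(9400) ].
P = 2.986 / 0.0001255 = 23780 N.
σ = P/A = 23780/725 = 32.81 MPa.

σ ≈ 32.8 MPa (compressive)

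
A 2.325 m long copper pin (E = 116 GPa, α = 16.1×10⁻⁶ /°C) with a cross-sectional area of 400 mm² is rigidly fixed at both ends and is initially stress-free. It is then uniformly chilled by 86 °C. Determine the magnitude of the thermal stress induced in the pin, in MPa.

Because both ends are immovable the net strain is zero, and the suppressed thermal strain is αΔT = 16.1×10⁻⁶ × 86 = 1384.6×10⁻⁶.
The stress required to suppress this strain is σ = Eε = 116×10³ × 1384.6×10⁻⁶ = 160.6 MPa, tensile since the pin is trying to contract.

σ ≈ 161 MPa (tensile)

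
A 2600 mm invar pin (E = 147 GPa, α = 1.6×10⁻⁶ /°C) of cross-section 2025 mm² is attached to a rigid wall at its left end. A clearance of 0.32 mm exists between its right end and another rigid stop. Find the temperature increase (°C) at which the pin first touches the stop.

The gap closes when αΔT L = 0.32 mm, since the pin is still unstressed at that instant.
So ΔT = g/(αL) = 0.32/(1.6×10⁻⁶ × 2600) = 76.92 °C.

ΔT ≈ 76.9 °C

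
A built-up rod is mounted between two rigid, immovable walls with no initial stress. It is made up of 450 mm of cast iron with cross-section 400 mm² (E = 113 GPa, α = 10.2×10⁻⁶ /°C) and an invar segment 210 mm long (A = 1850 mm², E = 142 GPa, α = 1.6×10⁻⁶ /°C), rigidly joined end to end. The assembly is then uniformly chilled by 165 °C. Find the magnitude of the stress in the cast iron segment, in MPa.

Free thermal contraction of the whole bar: Σ αᵢΔT Lᵢ = 10.2×10⁻⁶×165×450 + 1.6×10⁻⁶×165×210 = 0.8128 mm.
Since the ends are fixed, an axial force P builds up, equal in every segment, with P · Σ Lᵢ/(AᵢEᵢ) = δ_free.
Σ Lᵢ/(AᵢEᵢ) = 450/(400×113×10³) + 210/(1850×142×10³) = 1.076×10⁻⁵ mm/N.
P = 0.8128 / 1.076×10⁻⁵ = 75570 N = 75.57 kN, tensile.
σ_{cast iron} = P / A = 75570 / 400 = 188.9 MPa.

σ ≈ 189 MPa (tensile)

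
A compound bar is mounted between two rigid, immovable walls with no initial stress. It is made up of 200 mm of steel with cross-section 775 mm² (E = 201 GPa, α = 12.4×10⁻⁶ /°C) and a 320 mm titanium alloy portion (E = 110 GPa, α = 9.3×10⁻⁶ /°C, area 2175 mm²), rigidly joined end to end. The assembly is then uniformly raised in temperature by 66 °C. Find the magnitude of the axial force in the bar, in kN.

If the supports were absent, the total length change would be Σ αᵢΔT Lᵢ = 12.4×10⁻⁶×66×200 + 9.3×10⁻⁶×66×320 = 0.3601 mm.
The walls prevent any net length change, so an axial force P (same in every segment) develops. Compatibility: P · Σ Lᵢ/(AᵢEᵢ) = δ_free.
Σ Lᵢ/(AᵢEᵢ) = 200/(775×201×10³) + 320/(2175×110×10³) = 2.621×10⁻⁶ mm/N.
P = 0.3601 / 2.621×10⁻⁶ = 137400 N = 137.4 kN, compressive.

P ≈ 137 kN (compressive)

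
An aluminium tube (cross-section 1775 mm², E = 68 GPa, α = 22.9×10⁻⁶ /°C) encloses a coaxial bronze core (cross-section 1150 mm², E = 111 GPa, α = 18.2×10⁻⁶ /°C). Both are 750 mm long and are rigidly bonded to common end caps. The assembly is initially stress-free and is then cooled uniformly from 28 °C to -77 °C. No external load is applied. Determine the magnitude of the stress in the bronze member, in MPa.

Equilibrium of a rigid end plate with no external load gives equal and opposite internal forces ±P in the two members. Since α_{aluminium} > α_{bronze}, cooling drives the aluminium into tension and the bronze into compression.
Compatibility of the two members (thermal + elastic change equal): (α₁ − α₂)ΔT = P·[1/(A₁E₁) + 1/(A₂E₂)].
|α₁ − α₂|·ΔT = 4.7×10⁻⁶ × 105 = 0.0004935.
1/(A₁E₁) + 1/(A₂E₂) = 1/(1775×68×10³) + 1/(1150×111×10³) = 1.612×10⁻⁸ N⁻¹.
So P = 0.0004935 / 1.612×10⁻⁸ = 30.62 kN.
σ_{bronze} = P/A₂ = 30620/1150 = 26.62 MPa, compressive.

σ ≈ 26.6 MPa (compressive)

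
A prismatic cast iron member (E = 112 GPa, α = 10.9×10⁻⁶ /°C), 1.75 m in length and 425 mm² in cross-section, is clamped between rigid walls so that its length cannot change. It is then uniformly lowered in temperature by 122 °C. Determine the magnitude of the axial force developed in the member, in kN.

P ≈ 63.3 kN (tensile)

The ends cannot move, so σ = EαΔT = 112×10³ × 10.9×10⁻⁶ × 122 = 148.9 MPa.
P = AEαΔT = 425 × 112×10³ × 10.9×10⁻⁶ × 122 = 63.3 kN (tensile).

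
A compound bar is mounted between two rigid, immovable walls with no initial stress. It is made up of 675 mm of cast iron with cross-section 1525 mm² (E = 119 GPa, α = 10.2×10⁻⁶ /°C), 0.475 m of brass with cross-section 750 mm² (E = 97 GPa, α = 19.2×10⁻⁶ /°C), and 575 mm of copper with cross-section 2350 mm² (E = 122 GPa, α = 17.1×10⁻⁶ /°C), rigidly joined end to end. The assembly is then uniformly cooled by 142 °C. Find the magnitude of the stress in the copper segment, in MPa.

σ ≈ 127 MPa (tensile)

If the supports were absent, the total length change would be Σ αᵢΔT Lᵢ = 10.2×10⁻⁶×142×675 + 19.2×10⁻⁶×142×475 + 17.1×10⁻⁶×142×575 = 3.669 mm.
Since the ends are fixed, an axial force P builds up, equal in every segment, with P · Σ Lᵢ/(AᵢEᵢ) = δ_free.
The series flexibility is Σ Lᵢ/(AᵢEᵢ) = 675/(1525×119×10³) + 475/(750×97×10³) + 575/(2350×122×10³) = 1.225×10⁻⁵ mm/N.
Hence P = δ_free / Σ(L/AE) = 3.669/1.225×10⁻⁵ = 299.4 kN (tensile).
σ_{copper} = P / A = 299400 / 2350 = 127.4 MPa.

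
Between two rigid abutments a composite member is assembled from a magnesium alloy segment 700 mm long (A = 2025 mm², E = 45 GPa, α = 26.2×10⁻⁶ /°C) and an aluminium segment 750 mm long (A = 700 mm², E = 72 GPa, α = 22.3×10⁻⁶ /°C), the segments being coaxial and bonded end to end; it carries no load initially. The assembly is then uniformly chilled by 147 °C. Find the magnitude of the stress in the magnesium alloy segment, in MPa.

σ ≈ 113 MPa (tensile)

Free thermal contraction of the whole bar: Σ αᵢΔT Lᵢ = 26.2×10⁻⁶×147×700 + 22.3×10⁻⁶×147×750 = 5.155 mm.
The walls prevent any net length change, so an axial force P (same in every segment) develops. Compatibility: P · Σ Lᵢ/(AᵢEᵢ) = δ_free.
Σ Lᵢ/(AᵢEᵢ) = 700/(2025×45×10³) + 750/(700×72×10³) = 2.256×10⁻⁵ mm/N.
So P = 5.155 / 2.256×10⁻⁵ = 228.5 kN, tensile.
σ_{magnesium alloy} = P / A = 228500 / 2025 = 112.8 MPa.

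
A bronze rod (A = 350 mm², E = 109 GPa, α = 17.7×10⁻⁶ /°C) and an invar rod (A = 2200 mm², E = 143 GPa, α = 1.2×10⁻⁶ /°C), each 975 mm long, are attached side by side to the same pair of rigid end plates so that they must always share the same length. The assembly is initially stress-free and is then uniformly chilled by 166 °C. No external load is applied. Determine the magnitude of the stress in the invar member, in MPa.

σ ≈ 42.4 MPa (compressive)

Both members must finish at the same length. With the larger α, the bronze tends to over-contract; the plates restrain it, putting the bronze in tension and the invar in compression. With no external load the two internal forces are equal and opposite, magnitude P.
Compatibility of the two members (thermal + elastic change equal): (α₁ − α₂)ΔT = P·[1/(A₁E₁) + 1/(A₂E₂)].
|α₁ − α₂|·ΔT = 16.5×10⁻⁶ × 166 = 0.002739.
1/(A₁E₁) + 1/(A₂E₂) = 1/(350×109×10³) + 1/(2200×143×10³) = 2.939×10⁻⁸ N⁻¹.
So P = 0.002739 / 2.939×10⁻⁸ = 93.19 kN.
σ_{invar} = P/A₂ = 93190/2200 = 42.36 MPa, compressive.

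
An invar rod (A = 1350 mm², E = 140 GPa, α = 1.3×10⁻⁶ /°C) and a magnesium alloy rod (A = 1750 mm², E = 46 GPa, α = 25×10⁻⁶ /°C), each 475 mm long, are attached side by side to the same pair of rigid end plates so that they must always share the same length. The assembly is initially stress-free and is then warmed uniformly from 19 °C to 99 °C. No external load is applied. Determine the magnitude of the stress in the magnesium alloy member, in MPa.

Equilibrium of a rigid end plate with no external load gives equal and opposite internal forces ±P in the two members. Since α_{magnesium alloy} > α_{invar}, heating drives the magnesium alloy into compression and the invar into tension.
Compatibility of the two members (thermal + elastic change equal): (α₁ − α₂)ΔT = P·[1/(A₁E₁) + 1/(A₂E₂)].
|α₁ − α₂|·ΔT = 23.7×10⁻⁶ × 80 = 0.001896.
1/(A₁E₁) + 1/(A₂E₂) = 1/(1350×140×10³) + 1/(1750×46×10³) = 1.771×10⁻⁸ N⁻¹.
So P = 0.001896 / 1.771×10⁻⁸ = 107 kN.
σ_{magnesium alloy} = P/A₂ = 107000/1750 = 61.16 MPa, compressive.

σ ≈ 61.2 MPa (compressive)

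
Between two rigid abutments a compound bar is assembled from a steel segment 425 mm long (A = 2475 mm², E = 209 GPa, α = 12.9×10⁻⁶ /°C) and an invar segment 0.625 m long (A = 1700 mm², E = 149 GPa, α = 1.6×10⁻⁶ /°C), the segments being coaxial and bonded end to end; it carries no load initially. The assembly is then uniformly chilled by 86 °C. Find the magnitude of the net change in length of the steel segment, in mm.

|ΔL| ≈ 0.332 mm

Free thermal contraction of the whole bar: Σ αᵢΔT Lᵢ = 12.9×10⁻⁶×86×425 + 1.6×10⁻⁶×86×625 = 0.5575 mm.
The rigid supports impose zero overall length change; the single axial force P common to all segments must satisfy P Σ Lᵢ/(AᵢEᵢ) = δ_free.
Σ Lᵢ/(AᵢEᵢ) = 425/(2475×209×10³) + 625/(1700×149×10³) = 3.289×10⁻⁶ mm/N.
P = 0.5575 / 3.289×10⁻⁶ = 169500 N = 169.5 kN, tensile.
For the steel segment, free thermal change = 12.9×10⁻⁶×86×425 = 0.4715 mm and elastic change from P = 169500×425/(2475×209×10³) = 0.1393 mm; these oppose, so the net change is 0.332 mm (segment shortens).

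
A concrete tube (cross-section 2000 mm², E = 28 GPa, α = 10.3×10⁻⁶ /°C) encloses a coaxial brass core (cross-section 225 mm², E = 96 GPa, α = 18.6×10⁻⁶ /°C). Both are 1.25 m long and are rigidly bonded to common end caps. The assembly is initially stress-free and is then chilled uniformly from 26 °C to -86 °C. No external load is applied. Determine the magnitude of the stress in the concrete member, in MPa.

Equilibrium of a rigid end plate with no external load gives equal and opposite internal forces ±P in the two members. Since α_{brass} > α_{concrete}, cooling drives the brass into tension and the concrete into compression.
Equating the net (thermal + elastic) strains gives |α₁ − α₂|·ΔT = P·[1/(A₁E₁) + 1/(A₂E₂)].
|α₁ − α₂|·ΔT = 8.3×10⁻⁶ × 112 = 0.0009296.
1/(A₁E₁) + 1/(A₂E₂) = 1/(2000×28×10³) + 1/(225×96×10³) = 6.415×10⁻⁸ N⁻¹.
So P = 0.0009296 / 6.415×10⁻⁸ = 14.49 kN.
σ_{concrete} = P/A₁ = 14490/2000 = 7.245 MPa, compressive.

σ ≈ 7.25 MPa (compressive)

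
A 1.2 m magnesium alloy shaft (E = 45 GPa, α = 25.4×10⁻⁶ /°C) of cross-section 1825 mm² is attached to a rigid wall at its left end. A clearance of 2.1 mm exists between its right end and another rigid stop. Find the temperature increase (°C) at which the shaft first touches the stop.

ΔT ≈ 68.9 °C

Contact occurs when the free expansion equals the gap: αΔT L = 2.1 mm.
So ΔT = g/(αL) = 2.1/(25.4×10⁻⁶ × 1200) = 68.9 °C.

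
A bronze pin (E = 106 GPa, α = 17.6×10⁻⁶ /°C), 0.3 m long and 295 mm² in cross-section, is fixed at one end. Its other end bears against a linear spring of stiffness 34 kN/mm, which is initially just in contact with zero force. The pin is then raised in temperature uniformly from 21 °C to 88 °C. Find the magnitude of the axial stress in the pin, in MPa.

Free thermal expansion: δ_free = αΔT L = 17.6×10⁻⁶ × 67 × 300 = 0.3538 mm.
Let P be the compressive force at the spring. The pin shortens elastically by PL/(AE) and the spring compresses by P/k; together these equal δ_free.
So P = δ_free / [L/(AE) + 1/k] = 0.3538 / [ 300/(295×106×10³) + 1/(34×10³) ].
P = 0.3538 / 3.901×10⁻⁵ = 9069 N.
σ = P/A = 9069/295 = 30.74 MPa.

σ ≈ 30.7 MPa (compressive)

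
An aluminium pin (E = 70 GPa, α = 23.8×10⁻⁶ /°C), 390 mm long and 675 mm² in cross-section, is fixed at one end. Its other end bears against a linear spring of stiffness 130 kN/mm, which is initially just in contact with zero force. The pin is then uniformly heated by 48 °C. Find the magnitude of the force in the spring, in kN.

P ≈ 27.9 kN

The unrestrained thermal change is αΔT L = 23.8×10⁻⁶ × 48 × 390 = 0.4455 mm.
Let P be the compressive force at the spring. The pin shortens elastically by PL/(AE) and the spring compresses by P/k; together these equal δ_free.
P [ L/(AE) + 1/k ] = δ_free → P [ 390/(675×70×10³) + 1/(130×10³) ] = 0.4455.
P = 0.4455 / 1.595×10⁻⁵ = 27940 N.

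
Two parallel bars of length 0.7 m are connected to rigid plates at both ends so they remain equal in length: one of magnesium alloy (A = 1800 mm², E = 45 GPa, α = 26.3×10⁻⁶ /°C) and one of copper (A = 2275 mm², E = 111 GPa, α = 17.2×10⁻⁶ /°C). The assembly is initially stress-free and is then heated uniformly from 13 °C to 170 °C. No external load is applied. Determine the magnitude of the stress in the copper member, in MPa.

σ ≈ 38.5 MPa (tensile)

Equilibrium of a rigid end plate with no external load gives equal and opposite internal forces ±P in the two members. Since α_{magnesium alloy} > α_{copper}, heating drives the magnesium alloy into compression and the copper into tension.
Equating the net (thermal + elastic) strains gives |α₁ − α₂|·ΔT = P·[1/(A₁E₁) + 1/(A₂E₂)].
|α₁ − α₂|·ΔT = 9.1×10⁻⁶ × 157 = 0.001429.
1/(A₁E₁) + 1/(A₂E₂) = 1/(1800×45×10³) + 1/(2275×111×10³) = 1.631×10⁻⁸ N⁻¹.
So P = 0.001429 / 1.631×10⁻⁸ = 87.62 kN.
σ_{copper} = P/A₂ = 87620/2275 = 38.51 MPa, tensile.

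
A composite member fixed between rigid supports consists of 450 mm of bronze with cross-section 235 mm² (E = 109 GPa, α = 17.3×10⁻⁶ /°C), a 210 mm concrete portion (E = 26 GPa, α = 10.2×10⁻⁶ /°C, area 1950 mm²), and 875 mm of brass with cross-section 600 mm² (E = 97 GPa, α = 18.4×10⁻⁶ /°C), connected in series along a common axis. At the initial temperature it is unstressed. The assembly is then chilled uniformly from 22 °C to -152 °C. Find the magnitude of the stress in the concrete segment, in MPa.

σ ≈ 63.2 MPa (tensile)

If the supports were absent, the total length change would be Σ αᵢΔT Lᵢ = 17.3×10⁻⁶×174×450 + 10.2×10⁻⁶×174×210 + 18.4×10⁻⁶×174×875 = 4.529 mm.
The walls prevent any net length change, so an axial force P (same in every segment) develops. Compatibility: P · Σ Lᵢ/(AᵢEᵢ) = δ_free.
Σ Lᵢ/(AᵢEᵢ) = 450/(235×109×10³) + 210/(1950×26×10³) + 875/(600×97×10³) = 3.674×10⁻⁵ mm/N.
So P = 4.529 / 3.674×10⁻⁵ = 123.2 kN, tensile.
σ_{concrete} = P / A = 123200 / 1950 = 63.2 MPa.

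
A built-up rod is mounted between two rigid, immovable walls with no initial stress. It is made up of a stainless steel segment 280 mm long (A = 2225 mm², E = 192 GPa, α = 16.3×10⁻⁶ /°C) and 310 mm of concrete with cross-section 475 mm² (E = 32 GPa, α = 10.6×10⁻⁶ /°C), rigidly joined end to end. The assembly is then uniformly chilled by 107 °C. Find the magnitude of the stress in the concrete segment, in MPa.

σ ≈ 84 MPa (tensile)

With the walls removed the bar would change length by δ_free = Σ αᵢΔT Lᵢ = 16.3×10⁻⁶×107×280 + 10.6×10⁻⁶×107×310 = 0.8399 mm.
The walls prevent any net length change, so an axial force P (same in every segment) develops. Compatibility: P · Σ Lᵢ/(AᵢEᵢ) = δ_free.
Σ Lᵢ/(AᵢEᵢ) = 280/(2225×192×10³) + 310/(475×32×10³) = 2.105×10⁻⁵ mm/N.
P = 0.8399 / 2.105×10⁻⁵ = 39900 N = 39.9 kN, tensile.
σ_{concrete} = P / A = 39900 / 475 = 84 MPa.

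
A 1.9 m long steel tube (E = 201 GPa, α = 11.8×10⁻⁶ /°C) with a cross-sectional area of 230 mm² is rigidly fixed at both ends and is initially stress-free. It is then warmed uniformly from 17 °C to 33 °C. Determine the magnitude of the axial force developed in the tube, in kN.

The ends cannot move, so σ = EαΔT = 201×10³ × 11.8×10⁻⁶ × 16 = 37.95 MPa.
Then P = σA = 37.95 × 230 mm² = 8.728 kN, compressive.

P ≈ 8.73 kN (compressive)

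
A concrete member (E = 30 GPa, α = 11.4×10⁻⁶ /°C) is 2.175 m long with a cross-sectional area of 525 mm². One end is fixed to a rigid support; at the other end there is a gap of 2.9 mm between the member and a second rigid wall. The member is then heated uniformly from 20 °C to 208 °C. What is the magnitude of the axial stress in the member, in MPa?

σ ≈ 24.3 MPa (compressive)

Unrestrained expansion: δ_free = αΔT L = 11.4×10⁻⁶ × 188 × 2175 = 4.661 mm.
The gap closes (δ_free > 2.9 mm) and the wall then resists a further 4.661 − 2.9 = 1.761 mm of expansion.
That suppressed elongation corresponds to σ = E·Δ/L = 30×10³ × 1.761/2175 = 24.3 MPa.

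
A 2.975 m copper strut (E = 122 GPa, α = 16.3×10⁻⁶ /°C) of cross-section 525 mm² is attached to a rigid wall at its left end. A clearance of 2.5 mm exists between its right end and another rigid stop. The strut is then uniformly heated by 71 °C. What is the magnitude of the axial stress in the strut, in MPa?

If the wall were absent the strut would grow by αΔT L = 16.3×10⁻⁶ × 71 × 2975 = 3.443 mm.
The gap closes (δ_free > 2.5 mm) and the wall then resists a further 3.443 − 2.5 = 0.943 mm of expansion.
That suppressed elongation corresponds to σ = E·Δ/L = 122×10³ × 0.943/2975 = 38.67 MPa.

σ ≈ 38.7 MPa (compressive)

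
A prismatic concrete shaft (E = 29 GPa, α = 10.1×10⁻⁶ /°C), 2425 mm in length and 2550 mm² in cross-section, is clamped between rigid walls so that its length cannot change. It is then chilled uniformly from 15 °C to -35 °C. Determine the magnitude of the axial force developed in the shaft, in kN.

Full restraint means ε = 0, so the stress is σ = EαΔT = 29×10³ × 10.1×10⁻⁶ × 50 = 14.64 MPa.
Axial force P = σA = 14.64 × 2550 = 37340 N = 37.34 kN, tensile.

P ≈ 37.3 kN (tensile)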